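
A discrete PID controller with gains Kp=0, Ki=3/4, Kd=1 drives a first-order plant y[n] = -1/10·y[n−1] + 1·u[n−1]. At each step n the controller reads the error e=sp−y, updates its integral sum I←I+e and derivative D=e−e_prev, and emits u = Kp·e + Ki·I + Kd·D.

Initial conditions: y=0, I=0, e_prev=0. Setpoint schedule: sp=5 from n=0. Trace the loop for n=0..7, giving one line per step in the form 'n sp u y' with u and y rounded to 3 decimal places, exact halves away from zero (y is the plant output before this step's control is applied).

(exact arithmetic carried between steps; '≈' marks a value shown rounded to 6 d.p. or computed from one; I and e_prev carry over from the previous line; the table rounds u and y to 3 d.p., halves away from zero)
n=0: y=0, sp=5, e=sp−y=5; I=5, D=e−e_prev=5; u=0·5+3/4·5+1·5=8.75; next y=-1/10·0+1·8.75=8.75
n=1: y=8.75, sp=5, e=sp−y=-3.75; I=1.25, D=e−e_prev=-8.75; u=0·(-3.75)+3/4·1.25+1·(-8.75)=-7.8125; next y=-1/10·8.75+1·(-7.8125)=-8.6875
n=2: y=-8.6875, sp=5, e=sp−y=13.6875; I=14.9375, D=e−e_prev=17.4375; u=0·13.6875+3/4·14.9375+1·17.4375=28.640625; next y=-1/10·(-8.6875)+1·28.640625=29.509375
n=3: y=29.509375, sp=5, e=sp−y=-24.509375; I=-9.571875, D=e−e_prev=-38.196875; u=0·(-24.509375)+3/4·(-9.571875)+1·(-38.196875)≈-45.375781; next y=-1/10·29.509375+1·(-45.375781)≈-48.326719
n=4: y≈-48.326719, sp=5, e=sp−y≈53.326719; I≈43.754844, D=e−e_prev≈77.836094; u=0·53.326719+3/4·43.754844+1·77.836094≈110.652227; next y=-1/10·(-48.326719)+1·110.652227≈115.484898
n=5: y≈115.484898, sp=5, e=sp−y≈-110.484898; I≈-66.730055, D=e−e_prev≈-163.811617; u=0·(-110.484898)+3/4·(-66.730055)+1·(-163.811617)≈-213.859158; next y=-1/10·115.484898+1·(-213.859158)≈-225.407648
n=6: y≈-225.407648, sp=5, e=sp−y≈230.407648; I≈163.677593, D=e−e_prev≈340.892546; u=0·230.407648+3/4·163.677593+1·340.892546≈463.650742; next y=-1/10·(-225.407648)+1·463.650742≈486.191506
n=7: y≈486.191506, sp=5, e=sp−y≈-481.191506; I≈-317.513913, D=e−e_prev≈-711.599154; u=0·(-481.191506)+3/4·(-317.513913)+1·(-711.599154)≈-949.734589; next y=-1/10·486.191506+1·(-949.734589)≈-998.353740

0 5 8.750 0.000
1 5 -7.813 8.750
2 5 28.641 -8.688
3 5 -45.376 29.509
4 5 110.652 -48.327
5 5 -213.859 115.485
6 5 463.651 -225.408
7 5 -949.735 486.192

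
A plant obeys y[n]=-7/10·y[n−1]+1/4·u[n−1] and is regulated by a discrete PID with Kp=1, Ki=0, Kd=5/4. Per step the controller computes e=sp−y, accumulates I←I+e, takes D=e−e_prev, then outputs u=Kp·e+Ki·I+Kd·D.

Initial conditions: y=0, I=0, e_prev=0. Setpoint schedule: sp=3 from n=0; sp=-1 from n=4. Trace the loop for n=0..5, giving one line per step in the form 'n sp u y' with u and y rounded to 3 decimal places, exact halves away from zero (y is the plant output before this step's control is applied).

(exact arithmetic carried between steps; '≈' marks a value shown rounded to 6 d.p. or computed from one; I and e_prev carry over from the previous line; the table rounds u and y to 3 d.p., halves away from zero)
n=0: y=0, sp=3, e=sp−y=3; I=3, D=e−e_prev=3; u=1·3+0·3+5/4·3=6.75; next y=-7/10·0+1/4·6.75=1.6875
n=1: y=1.6875, sp=3, e=sp−y=1.3125; I=4.3125, D=e−e_prev=-1.6875; u=1·1.3125+0·4.3125+5/4·(-1.6875)=-0.796875; next y=-7/10·1.6875+1/4·(-0.796875)≈-1.380469
n=2: y≈-1.380469, sp=3, e=sp−y≈4.380469; I≈8.692969, D=e−e_prev≈3.067969; u=1·4.380469+0·8.692969+5/4·3.067969≈8.215430; next y=-7/10·(-1.380469)+1/4·8.215430≈3.020186
n=3: y≈3.020186, sp=3, e=sp−y≈-0.020186; I≈8.672783, D=e−e_prev≈-4.400654; u=1·(-0.020186)+0·8.672783+5/4·(-4.400654)≈-5.521003; next y=-7/10·3.020186+1/4·(-5.521003)≈-3.494381
n=4: y≈-3.494381, sp=-1, e=sp−y≈2.494381; I≈11.167164, D=e−e_prev≈2.514566; u=1·2.494381+0·11.167164+5/4·2.514566≈5.637589; next y=-7/10·(-3.494381)+1/4·5.637589≈3.855464
n=5: y≈3.855464, sp=-1, e=sp−y≈-4.855464; I≈6.311700, D=e−e_prev≈-7.349844; u=1·(-4.855464)+0·6.311700+5/4·(-7.349844)≈-14.042769; next y=-7/10·3.855464+1/4·(-14.042769)≈-6.209517

0 3 6.750 0.000
1 3 -0.797 1.688
2 3 8.215 -1.380
3 3 -5.521 3.020
4 -1 5.638 -3.494
5 -1 -14.043 3.855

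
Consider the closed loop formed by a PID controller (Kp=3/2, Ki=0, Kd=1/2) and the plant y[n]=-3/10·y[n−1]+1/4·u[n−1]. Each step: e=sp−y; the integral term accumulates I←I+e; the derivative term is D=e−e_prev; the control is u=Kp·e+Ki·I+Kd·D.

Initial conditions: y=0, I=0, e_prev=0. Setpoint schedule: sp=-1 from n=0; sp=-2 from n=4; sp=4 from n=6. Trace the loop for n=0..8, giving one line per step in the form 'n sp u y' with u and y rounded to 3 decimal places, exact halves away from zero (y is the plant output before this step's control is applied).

(exact arithmetic carried between steps; '≈' marks a value shown rounded to 6 d.p. or computed from one; I and e_prev carry over from the previous line; the table rounds u and y to 3 d.p., halves away from zero)
n=0: y=0, sp=-1, e=sp−y=-1; I=-1, D=e−e_prev=-1; u=3/2·(-1)+0·(-1)+1/2·(-1)=-2; next y=-3/10·0+1/4·(-2)=-0.5
n=1: y=-0.5, sp=-1, e=sp−y=-0.5; I=-1.5, D=e−e_prev=0.5; u=3/2·(-0.5)+0·(-1.5)+1/2·0.5=-0.5; next y=-3/10·(-0.5)+1/4·(-0.5)=0.025
n=2: y=0.025, sp=-1, e=sp−y=-1.025; I=-2.525, D=e−e_prev=-0.525; u=3/2·(-1.025)+0·(-2.525)+1/2·(-0.525)=-1.8; next y=-3/10·0.025+1/4·(-1.8)=-0.4575
n=3: y=-0.4575, sp=-1, e=sp−y=-0.5425; I=-3.0675, D=e−e_prev=0.4825; u=3/2·(-0.5425)+0·(-3.0675)+1/2·0.4825=-0.5725; next y=-3/10·(-0.4575)+1/4·(-0.5725)=-0.005875
n=4: y=-0.005875, sp=-2, e=sp−y=-1.994125; I=-5.061625, D=e−e_prev=-1.451625; u=3/2·(-1.994125)+0·(-5.061625)+1/2·(-1.451625)=-3.717; next y=-3/10·(-0.005875)+1/4·(-3.717)≈-0.927488
n=5: y≈-0.927488, sp=-2, e=sp−y≈-1.072513; I≈-6.134138, D=e−e_prev≈0.921613; u=3/2·(-1.072513)+0·(-6.134138)+1/2·0.921613≈-1.147963; next y=-3/10·(-0.927488)+1/4·(-1.147963)≈-0.008744
n=6: y≈-0.008744, sp=4, e=sp−y≈4.008744; I≈-2.125393, D=e−e_prev≈5.081257; u=3/2·4.008744+0·(-2.125393)+1/2·5.081257≈8.553745; next y=-3/10·(-0.008744)+1/4·8.553745≈2.141060
n=7: y≈2.141060, sp=4, e=sp−y≈1.858940; I≈-0.266453, D=e−e_prev≈-2.149804; u=3/2·1.858940+0·(-0.266453)+1/2·(-2.149804)≈1.713509; next y=-3/10·2.141060+1/4·1.713509≈-0.213941
n=8: y≈-0.213941, sp=4, e=sp−y≈4.213941; I≈3.947488, D=e−e_prev≈2.355000; u=3/2·4.213941+0·3.947488+1/2·2.355000≈7.498411; next y=-3/10·(-0.213941)+1/4·7.498411≈1.938785

0 -1 -2.000 0.000
1 -1 -0.500 -0.500
2 -1 -1.800 0.025
3 -1 -0.573 -0.458
4 -2 -3.717 -0.006
5 -2 -1.148 -0.927
6 4 8.554 -0.009
7 4 1.714 2.141
8 4 7.498 -0.214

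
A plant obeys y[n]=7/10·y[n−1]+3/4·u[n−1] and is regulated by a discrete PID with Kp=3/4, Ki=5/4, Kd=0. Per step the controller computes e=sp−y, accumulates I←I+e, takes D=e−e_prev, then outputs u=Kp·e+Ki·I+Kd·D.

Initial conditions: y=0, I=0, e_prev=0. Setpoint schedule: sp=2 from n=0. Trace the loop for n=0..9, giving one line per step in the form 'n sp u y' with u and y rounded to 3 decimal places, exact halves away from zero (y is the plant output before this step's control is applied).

0 2 4.000 0.000
1 2 0.500 3.000
2 2 0.300 2.475
3 2 0.741 1.958
4 2 0.857 1.926
5 2 0.819 1.991
6 2 0.796 2.008
7 2 0.797 2.003
8 2 0.800 1.999
9 2 0.800 1.999

(exact arithmetic carried between steps; '≈' marks a value shown rounded to 6 d.p. or computed from one; I and e_prev carry over from the previous line; the table rounds u and y to 3 d.p., halves away from zero)
n=0: y=0, sp=2, e=sp−y=2; I=2, D=e−e_prev=2; u=3/4·2+5/4·2+0·2=4; next y=7/10·0+3/4·4=3
n=1: y=3, sp=2, e=sp−y=-1; I=1, D=e−e_prev=-3; u=3/4·(-1)+5/4·1+0·(-3)=0.5; next y=7/10·3+3/4·0.5=2.475
n=2: y=2.475, sp=2, e=sp−y=-0.475; I=0.525, D=e−e_prev=0.525; u=3/4·(-0.475)+5/4·0.525+0·0.525=0.3; next y=7/10·2.475+3/4·0.3=1.9575
n=3: y=1.9575, sp=2, e=sp−y=0.0425; I=0.5675, D=e−e_prev=0.5175; u=3/4·0.0425+5/4·0.5675+0·0.5175=0.74125; next y=7/10·1.9575+3/4·0.74125≈1.926188
n=4: y≈1.926188, sp=2, e=sp−y≈0.073813; I≈0.641313, D=e−e_prev≈0.031313; u=3/4·0.073813+5/4·0.641313+0·0.031313≈0.857; next y=7/10·1.926188+3/4·0.857≈1.991081
n=5: y≈1.991081, sp=2, e=sp−y≈0.008919; I≈0.650231, D=e−e_prev≈-0.064894; u=3/4·0.008919+5/4·0.650231+0·(-0.064894)≈0.819478; next y=7/10·1.991081+3/4·0.819478≈2.008365
n=6: y≈2.008365, sp=2, e=sp−y≈-0.008365; I≈0.641866, D=e−e_prev≈-0.017284; u=3/4·(-0.008365)+5/4·0.641866+0·(-0.017284)≈0.796058; next y=7/10·2.008365+3/4·0.796058≈2.002899
n=7: y≈2.002899, sp=2, e=sp−y≈-0.002899; I≈0.638966, D=e−e_prev≈0.005466; u=3/4·(-0.002899)+5/4·0.638966+0·0.005466≈0.796533; next y=7/10·2.002899+3/4·0.796533≈1.999430
n=8: y≈1.999430, sp=2, e=sp−y≈0.000570; I≈0.639537, D=e−e_prev≈0.003470; u=3/4·0.000570+5/4·0.639537+0·0.003470≈0.799849; next y=7/10·1.999430+3/4·0.799849≈1.999487
n=9: y≈1.999487, sp=2, e=sp−y≈0.000513; I≈0.640049, D=e−e_prev≈-0.000058; u=3/4·0.000513+5/4·0.640049+0·(-0.000058)≈0.800446; next y=7/10·1.999487+3/4·0.800446≈1.999976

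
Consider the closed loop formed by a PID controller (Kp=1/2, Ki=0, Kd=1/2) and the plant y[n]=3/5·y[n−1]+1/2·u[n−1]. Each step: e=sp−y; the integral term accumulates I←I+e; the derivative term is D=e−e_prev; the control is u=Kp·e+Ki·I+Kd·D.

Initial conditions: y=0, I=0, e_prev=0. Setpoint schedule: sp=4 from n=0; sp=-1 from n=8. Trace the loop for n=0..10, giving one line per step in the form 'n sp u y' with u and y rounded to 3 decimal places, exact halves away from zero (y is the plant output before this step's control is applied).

(exact arithmetic carried between steps; '≈' marks a value shown rounded to 6 d.p. or computed from one; I and e_prev carry over from the previous line; the table rounds u and y to 3 d.p., halves away from zero)
n=0: y=0, sp=4, e=sp−y=4; I=4, D=e−e_prev=4; u=1/2·4+0·4+1/2·4=4; next y=3/5·0+1/2·4=2
n=1: y=2, sp=4, e=sp−y=2; I=6, D=e−e_prev=-2; u=1/2·2+0·6+1/2·(-2)=0; next y=3/5·2+1/2·0=1.2
n=2: y=1.2, sp=4, e=sp−y=2.8; I=8.8, D=e−e_prev=0.8; u=1/2·2.8+0·8.8+1/2·0.8=1.8; next y=3/5·1.2+1/2·1.8=1.62
n=3: y=1.62, sp=4, e=sp−y=2.38; I=11.18, D=e−e_prev=-0.42; u=1/2·2.38+0·11.18+1/2·(-0.42)=0.98; next y=3/5·1.62+1/2·0.98=1.462
n=4: y=1.462, sp=4, e=sp−y=2.538; I=13.718, D=e−e_prev=0.158; u=1/2·2.538+0·13.718+1/2·0.158=1.348; next y=3/5·1.462+1/2·1.348=1.5512
n=5: y=1.5512, sp=4, e=sp−y=2.4488; I=16.1668, D=e−e_prev=-0.0892; u=1/2·2.4488+0·16.1668+1/2·(-0.0892)=1.1798; next y=3/5·1.5512+1/2·1.1798=1.52062
n=6: y=1.52062, sp=4, e=sp−y=2.47938; I=18.64618, D=e−e_prev=0.03058; u=1/2·2.47938+0·18.64618+1/2·0.03058=1.25498; next y=3/5·1.52062+1/2·1.25498=1.539862
n=7: y=1.539862, sp=4, e=sp−y=2.460138; I=21.106318, D=e−e_prev=-0.019242; u=1/2·2.460138+0·21.106318+1/2·(-0.019242)=1.220448; next y=3/5·1.539862+1/2·1.220448≈1.534141
n=8: y≈1.534141, sp=-1, e=sp−y≈-2.534141; I≈18.572177, D=e−e_prev≈-4.994279; u=1/2·(-2.534141)+0·18.572177+1/2·(-4.994279)≈-3.764210; next y=3/5·1.534141+1/2·(-3.764210)≈-0.961620
n=9: y≈-0.961620, sp=-1, e=sp−y≈-0.038380; I≈18.533797, D=e−e_prev≈2.495762; u=1/2·(-0.038380)+0·18.533797+1/2·2.495762≈1.228691; next y=3/5·(-0.961620)+1/2·1.228691≈0.037373
n=10: y≈0.037373, sp=-1, e=sp−y≈-1.037373; I≈17.496424, D=e−e_prev≈-0.998994; u=1/2·(-1.037373)+0·17.496424+1/2·(-0.998994)≈-1.018183; next y=3/5·0.037373+1/2·(-1.018183)≈-0.486668

0 4 4.000 0.000
1 4 0.000 2.000
2 4 1.800 1.200
3 4 0.980 1.620
4 4 1.348 1.462
5 4 1.180 1.551
6 4 1.255 1.521
7 4 1.220 1.540
8 -1 -3.764 1.534
9 -1 1.229 -0.962
10 -1 -1.018 0.037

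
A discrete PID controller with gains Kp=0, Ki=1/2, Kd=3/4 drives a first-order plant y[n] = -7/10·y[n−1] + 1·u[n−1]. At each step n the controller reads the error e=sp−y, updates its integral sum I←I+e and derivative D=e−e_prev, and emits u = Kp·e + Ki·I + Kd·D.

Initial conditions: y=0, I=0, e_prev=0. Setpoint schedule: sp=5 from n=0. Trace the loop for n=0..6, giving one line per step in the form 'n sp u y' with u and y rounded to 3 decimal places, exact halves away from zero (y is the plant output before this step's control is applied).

0 5 6.250 0.000
1 5 -2.813 6.250
2 5 18.047 -7.188
3 5 -23.770 23.078
4 5 68.644 -39.924
5 5 -126.790 96.591
6 5 293.543 -194.403

(exact arithmetic carried between steps; '≈' marks a value shown rounded to 6 d.p. or computed from one; I and e_prev carry over from the previous line; the table rounds u and y to 3 d.p., halves away from zero)
n=0: y=0, sp=5, e=sp−y=5; I=5, D=e−e_prev=5; u=0·5+1/2·5+3/4·5=6.25; next y=-7/10·0+1·6.25=6.25
n=1: y=6.25, sp=5, e=sp−y=-1.25; I=3.75, D=e−e_prev=-6.25; u=0·(-1.25)+1/2·3.75+3/4·(-6.25)=-2.8125; next y=-7/10·6.25+1·(-2.8125)=-7.1875
n=2: y=-7.1875, sp=5, e=sp−y=12.1875; I=15.9375, D=e−e_prev=13.4375; u=0·12.1875+1/2·15.9375+3/4·13.4375=18.046875; next y=-7/10·(-7.1875)+1·18.046875=23.078125
n=3: y=23.078125, sp=5, e=sp−y=-18.078125; I=-2.140625, D=e−e_prev=-30.265625; u=0·(-18.078125)+1/2·(-2.140625)+3/4·(-30.265625)≈-23.769531; next y=-7/10·23.078125+1·(-23.769531)≈-39.924219
n=4: y≈-39.924219, sp=5, e=sp−y≈44.924219; I≈42.783594, D=e−e_prev≈63.002344; u=0·44.924219+1/2·42.783594+3/4·63.002344≈68.643555; next y=-7/10·(-39.924219)+1·68.643555≈96.590508
n=5: y≈96.590508, sp=5, e=sp−y≈-91.590508; I≈-48.806914, D=e−e_prev≈-136.514727; u=0·(-91.590508)+1/2·(-48.806914)+3/4·(-136.514727)≈-126.789502; next y=-7/10·96.590508+1·(-126.789502)≈-194.402857
n=6: y≈-194.402857, sp=5, e=sp−y≈199.402857; I≈150.595943, D=e−e_prev≈290.993365; u=0·199.402857+1/2·150.595943+3/4·290.993365≈293.542996; next y=-7/10·(-194.402857)+1·293.542996≈429.624996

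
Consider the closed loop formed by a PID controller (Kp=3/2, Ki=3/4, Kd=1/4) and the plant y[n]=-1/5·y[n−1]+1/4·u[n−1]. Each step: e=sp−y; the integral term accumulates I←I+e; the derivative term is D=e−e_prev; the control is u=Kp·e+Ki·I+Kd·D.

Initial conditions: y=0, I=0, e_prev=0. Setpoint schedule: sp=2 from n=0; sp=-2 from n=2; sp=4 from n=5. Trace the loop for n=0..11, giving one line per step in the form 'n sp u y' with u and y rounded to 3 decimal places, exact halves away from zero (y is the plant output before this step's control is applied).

(exact arithmetic carried between steps; '≈' marks a value shown rounded to 6 d.p. or computed from one; I and e_prev carry over from the previous line; the table rounds u and y to 3 d.p., halves away from zero)
n=0: y=0, sp=2, e=sp−y=2; I=2, D=e−e_prev=2; u=3/2·2+3/4·2+1/4·2=5; next y=-1/5·0+1/4·5=1.25
n=1: y=1.25, sp=2, e=sp−y=0.75; I=2.75, D=e−e_prev=-1.25; u=3/2·0.75+3/4·2.75+1/4·(-1.25)=2.875; next y=-1/5·1.25+1/4·2.875=0.46875
n=2: y=0.46875, sp=-2, e=sp−y=-2.46875; I=0.28125, D=e−e_prev=-3.21875; u=3/2·(-2.46875)+3/4·0.28125+1/4·(-3.21875)=-4.296875; next y=-1/5·0.46875+1/4·(-4.296875)≈-1.167969
n=3: y≈-1.167969, sp=-2, e=sp−y≈-0.832031; I≈-0.550781, D=e−e_prev≈1.636719; u=3/2·(-0.832031)+3/4·(-0.550781)+1/4·1.636719≈-1.251953; next y=-1/5·(-1.167969)+1/4·(-1.251953)≈-0.079395
n=4: y≈-0.079395, sp=-2, e=sp−y≈-1.920605; I≈-2.471387, D=e−e_prev≈-1.088574; u=3/2·(-1.920605)+3/4·(-2.471387)+1/4·(-1.088574)≈-5.006592; next y=-1/5·(-0.079395)+1/4·(-5.006592)≈-1.235769
n=5: y≈-1.235769, sp=4, e=sp−y≈5.235769; I≈2.764382, D=e−e_prev≈7.156375; u=3/2·5.235769+3/4·2.764382+1/4·7.156375≈11.716034; next y=-1/5·(-1.235769)+1/4·11.716034≈3.176162
n=6: y≈3.176162, sp=4, e=sp−y≈0.823838; I≈3.588220, D=e−e_prev≈-4.411931; u=3/2·0.823838+3/4·3.588220+1/4·(-4.411931)≈2.823939; next y=-1/5·3.176162+1/4·2.823939≈0.070752
n=7: y≈0.070752, sp=4, e=sp−y≈3.929248; I≈7.517468, D=e−e_prev≈3.105410; u=3/2·3.929248+3/4·7.517468+1/4·3.105410≈12.308325; next y=-1/5·0.070752+1/4·12.308325≈3.062931
n=8: y≈3.062931, sp=4, e=sp−y≈0.937069; I≈8.454537, D=e−e_prev≈-2.992179; u=3/2·0.937069+3/4·8.454537+1/4·(-2.992179)≈6.998462; next y=-1/5·3.062931+1/4·6.998462≈1.137029
n=9: y≈1.137029, sp=4, e=sp−y≈2.862971; I≈11.317508, D=e−e_prev≈1.925902; u=3/2·2.862971+3/4·11.317508+1/4·1.925902≈13.264062; next y=-1/5·1.137029+1/4·13.264062≈3.088610
n=10: y≈3.088610, sp=4, e=sp−y≈0.911390; I≈12.228898, D=e−e_prev≈-1.951580; u=3/2·0.911390+3/4·12.228898+1/4·(-1.951580)≈10.050864; next y=-1/5·3.088610+1/4·10.050864≈1.894994
n=11: y≈1.894994, sp=4, e=sp−y≈2.105006; I≈14.333904, D=e−e_prev≈1.193616; u=3/2·2.105006+3/4·14.333904+1/4·1.193616≈14.206341; next y=-1/5·1.894994+1/4·14.206341≈3.172586

0 2 5.000 0.000
1 2 2.875 1.250
2 -2 -4.297 0.469
3 -2 -1.252 -1.168
4 -2 -5.007 -0.079
5 4 11.716 -1.236
6 4 2.824 3.176
7 4 12.308 0.071
8 4 6.998 3.063
9 4 13.264 1.137
10 4 10.051 3.089
11 4 14.206 1.895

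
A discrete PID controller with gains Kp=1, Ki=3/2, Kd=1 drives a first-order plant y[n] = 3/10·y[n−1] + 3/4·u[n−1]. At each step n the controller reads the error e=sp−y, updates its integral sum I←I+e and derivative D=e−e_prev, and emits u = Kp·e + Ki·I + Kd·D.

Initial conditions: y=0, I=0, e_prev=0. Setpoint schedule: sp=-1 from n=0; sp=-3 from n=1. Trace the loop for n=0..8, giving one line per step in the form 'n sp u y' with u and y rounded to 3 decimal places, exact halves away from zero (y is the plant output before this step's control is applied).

0 -1 -3.500 0.000
1 -3 -1.813 -2.625
2 -3 -4.673 -2.147
3 -3 1.533 -4.149
4 -3 -12.935 -0.095
5 -3 20.483 -9.730
6 -3 -56.663 12.443
7 -3 121.572 -38.764
8 -3 -290.088 79.550

(exact arithmetic carried between steps; '≈' marks a value shown rounded to 6 d.p. or computed from one; I and e_prev carry over from the previous line; the table rounds u and y to 3 d.p., halves away from zero)
n=0: y=0, sp=-1, e=sp−y=-1; I=-1, D=e−e_prev=-1; u=1·(-1)+3/2·(-1)+1·(-1)=-3.5; next y=3/10·0+3/4·(-3.5)=-2.625
n=1: y=-2.625, sp=-3, e=sp−y=-0.375; I=-1.375, D=e−e_prev=0.625; u=1·(-0.375)+3/2·(-1.375)+1·0.625=-1.8125; next y=3/10·(-2.625)+3/4·(-1.8125)=-2.146875
n=2: y=-2.146875, sp=-3, e=sp−y=-0.853125; I=-2.228125, D=e−e_prev=-0.478125; u=1·(-0.853125)+3/2·(-2.228125)+1·(-0.478125)≈-4.673438; next y=3/10·(-2.146875)+3/4·(-4.673438)≈-4.149141
n=3: y≈-4.149141, sp=-3, e=sp−y≈1.149141; I≈-1.078984, D=e−e_prev≈2.002266; u=1·1.149141+3/2·(-1.078984)+1·2.002266≈1.532930; next y=3/10·(-4.149141)+3/4·1.532930≈-0.095045
n=4: y≈-0.095045, sp=-3, e=sp−y≈-2.904955; I≈-3.983939, D=e−e_prev≈-4.054096; u=1·(-2.904955)+3/2·(-3.983939)+1·(-4.054096)≈-12.934960; next y=3/10·(-0.095045)+3/4·(-12.934960)≈-9.729733
n=5: y≈-9.729733, sp=-3, e=sp−y≈6.729733; I≈2.745794, D=e−e_prev≈9.634689; u=1·6.729733+3/2·2.745794+1·9.634689≈20.483113; next y=3/10·(-9.729733)+3/4·20.483113≈12.443415
n=6: y≈12.443415, sp=-3, e=sp−y≈-15.443415; I≈-12.697621, D=e−e_prev≈-22.173148; u=1·(-15.443415)+3/2·(-12.697621)+1·(-22.173148)≈-56.662994; next y=3/10·12.443415+3/4·(-56.662994)≈-38.764221
n=7: y≈-38.764221, sp=-3, e=sp−y≈35.764221; I≈23.066600, D=e−e_prev≈51.207636; u=1·35.764221+3/2·23.066600+1·51.207636≈121.571757; next y=3/10·(-38.764221)+3/4·121.571757≈79.549552
n=8: y≈79.549552, sp=-3, e=sp−y≈-82.549552; I≈-59.482951, D=e−e_prev≈-118.313773; u=1·(-82.549552)+3/2·(-59.482951)+1·(-118.313773)≈-290.087751; next y=3/10·79.549552+3/4·(-290.087751)≈-193.700948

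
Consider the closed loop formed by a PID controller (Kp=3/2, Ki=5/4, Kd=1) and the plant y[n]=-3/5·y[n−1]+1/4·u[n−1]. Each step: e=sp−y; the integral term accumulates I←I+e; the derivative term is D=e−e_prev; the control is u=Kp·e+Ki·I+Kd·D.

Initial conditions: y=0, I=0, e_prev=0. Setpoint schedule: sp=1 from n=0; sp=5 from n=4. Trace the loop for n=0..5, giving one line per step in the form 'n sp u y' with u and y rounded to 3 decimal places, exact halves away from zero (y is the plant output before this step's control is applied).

(exact arithmetic carried between steps; '≈' marks a value shown rounded to 6 d.p. or computed from one; I and e_prev carry over from the previous line; the table rounds u and y to 3 d.p., halves away from zero)
n=0: y=0, sp=1, e=sp−y=1; I=1, D=e−e_prev=1; u=3/2·1+5/4·1+1·1=3.75; next y=-3/5·0+1/4·3.75=0.9375
n=1: y=0.9375, sp=1, e=sp−y=0.0625; I=1.0625, D=e−e_prev=-0.9375; u=3/2·0.0625+5/4·1.0625+1·(-0.9375)=0.484375; next y=-3/5·0.9375+1/4·0.484375≈-0.441406
n=2: y≈-0.441406, sp=1, e=sp−y≈1.441406; I≈2.503906, D=e−e_prev≈1.378906; u=3/2·1.441406+5/4·2.503906+1·1.378906≈6.670898; next y=-3/5·(-0.441406)+1/4·6.670898≈1.932568
n=3: y≈1.932568, sp=1, e=sp−y≈-0.932568; I≈1.571338, D=e−e_prev≈-2.373975; u=3/2·(-0.932568)+5/4·1.571338+1·(-2.373975)≈-1.808655; next y=-3/5·1.932568+1/4·(-1.808655)≈-1.611705
n=4: y≈-1.611705, sp=5, e=sp−y≈6.611705; I≈8.183043, D=e−e_prev≈7.544273; u=3/2·6.611705+5/4·8.183043+1·7.544273≈27.690633; next y=-3/5·(-1.611705)+1/4·27.690633≈7.889681
n=5: y≈7.889681, sp=5, e=sp−y≈-2.889681; I≈5.293361, D=e−e_prev≈-9.501386; u=3/2·(-2.889681)+5/4·5.293361+1·(-9.501386)≈-7.219206; next y=-3/5·7.889681+1/4·(-7.219206)≈-6.538610

0 1 3.750 0.000
1 1 0.484 0.938
2 1 6.671 -0.441
3 1 -1.809 1.933
4 5 27.691 -1.612
5 5 -7.219 7.890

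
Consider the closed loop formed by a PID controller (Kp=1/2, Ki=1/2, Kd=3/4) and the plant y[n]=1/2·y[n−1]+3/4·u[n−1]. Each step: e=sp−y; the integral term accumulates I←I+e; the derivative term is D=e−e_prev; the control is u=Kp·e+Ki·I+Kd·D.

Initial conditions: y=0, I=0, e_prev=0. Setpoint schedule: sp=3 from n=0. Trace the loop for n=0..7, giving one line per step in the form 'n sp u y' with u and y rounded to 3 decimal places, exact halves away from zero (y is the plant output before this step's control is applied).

(exact arithmetic carried between steps; '≈' marks a value shown rounded to 6 d.p. or computed from one; I and e_prev carry over from the previous line; the table rounds u and y to 3 d.p., halves away from zero)
n=0: y=0, sp=3, e=sp−y=3; I=3, D=e−e_prev=3; u=1/2·3+1/2·3+3/4·3=5.25; next y=1/2·0+3/4·5.25=3.9375
n=1: y=3.9375, sp=3, e=sp−y=-0.9375; I=2.0625, D=e−e_prev=-3.9375; u=1/2·(-0.9375)+1/2·2.0625+3/4·(-3.9375)=-2.390625; next y=1/2·3.9375+3/4·(-2.390625)≈0.175781
n=2: y≈0.175781, sp=3, e=sp−y≈2.824219; I≈4.886719, D=e−e_prev≈3.761719; u=1/2·2.824219+1/2·4.886719+3/4·3.761719≈6.676758; next y=1/2·0.175781+3/4·6.676758≈5.095459
n=3: y≈5.095459, sp=3, e=sp−y≈-2.095459; I≈2.791260, D=e−e_prev≈-4.919678; u=1/2·(-2.095459)+1/2·2.791260+3/4·(-4.919678)≈-3.341858; next y=1/2·5.095459+3/4·(-3.341858)≈0.041336
n=4: y≈0.041336, sp=3, e=sp−y≈2.958664; I≈5.749924, D=e−e_prev≈5.054123; u=1/2·2.958664+1/2·5.749924+3/4·5.054123≈8.144886; next y=1/2·0.041336+3/4·8.144886≈6.129333
n=5: y≈6.129333, sp=3, e=sp−y≈-3.129333; I≈2.620591, D=e−e_prev≈-6.087996; u=1/2·(-3.129333)+1/2·2.620591+3/4·(-6.087996)≈-4.820368; next y=1/2·6.129333+3/4·(-4.820368)≈-0.550610
n=6: y≈-0.550610, sp=3, e=sp−y≈3.550610; I≈6.171201, D=e−e_prev≈6.679942; u=1/2·3.550610+1/2·6.171201+3/4·6.679942≈9.870862; next y=1/2·(-0.550610)+3/4·9.870862≈7.127842
n=7: y≈7.127842, sp=3, e=sp−y≈-4.127842; I≈2.043359, D=e−e_prev≈-7.678451; u=1/2·(-4.127842)+1/2·2.043359+3/4·(-7.678451)≈-6.801080; next y=1/2·7.127842+3/4·(-6.801080)≈-1.536889

0 3 5.250 0.000
1 3 -2.391 3.938
2 3 6.677 0.176
3 3 -3.342 5.095
4 3 8.145 0.041
5 3 -4.820 6.129
6 3 9.871 -0.551
7 3 -6.801 7.128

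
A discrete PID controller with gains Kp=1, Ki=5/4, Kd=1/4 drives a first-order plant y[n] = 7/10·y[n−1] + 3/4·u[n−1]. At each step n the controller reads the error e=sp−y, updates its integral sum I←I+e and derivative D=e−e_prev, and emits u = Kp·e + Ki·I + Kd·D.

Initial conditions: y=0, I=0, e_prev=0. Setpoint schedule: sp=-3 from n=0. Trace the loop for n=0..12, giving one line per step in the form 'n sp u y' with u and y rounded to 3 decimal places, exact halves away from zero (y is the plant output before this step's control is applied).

(exact arithmetic carried between steps; '≈' marks a value shown rounded to 6 d.p. or computed from one; I and e_prev carry over from the previous line; the table rounds u and y to 3 d.p., halves away from zero)
n=0: y=0, sp=-3, e=sp−y=-3; I=-3, D=e−e_prev=-3; u=1·(-3)+5/4·(-3)+1/4·(-3)=-7.5; next y=7/10·0+3/4·(-7.5)=-5.625
n=1: y=-5.625, sp=-3, e=sp−y=2.625; I=-0.375, D=e−e_prev=5.625; u=1·2.625+5/4·(-0.375)+1/4·5.625=3.5625; next y=7/10·(-5.625)+3/4·3.5625=-1.265625
n=2: y=-1.265625, sp=-3, e=sp−y=-1.734375; I=-2.109375, D=e−e_prev=-4.359375; u=1·(-1.734375)+5/4·(-2.109375)+1/4·(-4.359375)≈-5.460938; next y=7/10·(-1.265625)+3/4·(-5.460938)≈-4.981641
n=3: y≈-4.981641, sp=-3, e=sp−y≈1.981641; I≈-0.127734, D=e−e_prev≈3.716016; u=1·1.981641+5/4·(-0.127734)+1/4·3.716016≈2.750977; next y=7/10·(-4.981641)+3/4·2.750977≈-1.423916
n=4: y≈-1.423916, sp=-3, e=sp−y≈-1.576084; I≈-1.703818, D=e−e_prev≈-3.557725; u=1·(-1.576084)+5/4·(-1.703818)+1/4·(-3.557725)≈-4.595288; next y=7/10·(-1.423916)+3/4·(-4.595288)≈-4.443207
n=5: y≈-4.443207, sp=-3, e=sp−y≈1.443207; I≈-0.260611, D=e−e_prev≈3.019291; u=1·1.443207+5/4·(-0.260611)+1/4·3.019291≈1.872266; next y=7/10·(-4.443207)+3/4·1.872266≈-1.706045
n=6: y≈-1.706045, sp=-3, e=sp−y≈-1.293955; I≈-1.554566, D=e−e_prev≈-2.737162; u=1·(-1.293955)+5/4·(-1.554566)+1/4·(-2.737162)≈-3.921452; next y=7/10·(-1.706045)+3/4·(-3.921452)≈-4.135321
n=7: y≈-4.135321, sp=-3, e=sp−y≈1.135321; I≈-0.419245, D=e−e_prev≈2.429275; u=1·1.135321+5/4·(-0.419245)+1/4·2.429275≈1.218584; next y=7/10·(-4.135321)+3/4·1.218584≈-1.980787
n=8: y≈-1.980787, sp=-3, e=sp−y≈-1.019213; I≈-1.438458, D=e−e_prev≈-2.154534; u=1·(-1.019213)+5/4·(-1.438458)+1/4·(-2.154534)≈-3.355919; next y=7/10·(-1.980787)+3/4·(-3.355919)≈-3.903490
n=9: y≈-3.903490, sp=-3, e=sp−y≈0.903490; I≈-0.534968, D=e−e_prev≈1.922703; u=1·0.903490+5/4·(-0.534968)+1/4·1.922703≈0.715456; next y=7/10·(-3.903490)+3/4·0.715456≈-2.195851
n=10: y≈-2.195851, sp=-3, e=sp−y≈-0.804149; I≈-1.339117, D=e−e_prev≈-1.707639; u=1·(-0.804149)+5/4·(-1.339117)+1/4·(-1.707639)≈-2.904955; next y=7/10·(-2.195851)+3/4·(-2.904955)≈-3.715812
n=11: y≈-3.715812, sp=-3, e=sp−y≈0.715812; I≈-0.623305, D=e−e_prev≈1.519961; u=1·0.715812+5/4·(-0.623305)+1/4·1.519961≈0.316671; next y=7/10·(-3.715812)+3/4·0.316671≈-2.363565
n=12: y≈-2.363565, sp=-3, e=sp−y≈-0.636435; I≈-1.259740, D=e−e_prev≈-1.352247; u=1·(-0.636435)+5/4·(-1.259740)+1/4·(-1.352247)≈-2.549171; next y=7/10·(-2.363565)+3/4·(-2.549171)≈-3.566374

0 -3 -7.500 0.000
1 -3 3.563 -5.625
2 -3 -5.461 -1.266
3 -3 2.751 -4.982
4 -3 -4.595 -1.424
5 -3 1.872 -4.443
6 -3 -3.921 -1.706
7 -3 1.219 -4.135
8 -3 -3.356 -1.981
9 -3 0.715 -3.903
10 -3 -2.905 -2.196
11 -3 0.317 -3.716
12 -3 -2.549 -2.364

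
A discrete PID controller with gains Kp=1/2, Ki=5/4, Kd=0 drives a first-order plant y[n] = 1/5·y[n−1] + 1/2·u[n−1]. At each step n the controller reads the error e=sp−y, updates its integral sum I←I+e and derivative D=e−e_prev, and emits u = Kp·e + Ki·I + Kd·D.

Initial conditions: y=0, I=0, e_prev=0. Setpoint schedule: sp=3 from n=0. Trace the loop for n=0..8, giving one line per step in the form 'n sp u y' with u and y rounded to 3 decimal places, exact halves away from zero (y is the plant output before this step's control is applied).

0 3 5.250 0.000
1 3 4.406 2.625
2 3 4.695 2.728
3 3 4.746 2.893
4 3 4.777 2.952
5 3 4.790 2.979
6 3 4.796 2.991
7 3 4.798 2.996
8 3 4.799 2.998

(exact arithmetic carried between steps; '≈' marks a value shown rounded to 6 d.p. or computed from one; I and e_prev carry over from the previous line; the table rounds u and y to 3 d.p., halves away from zero)
n=0: y=0, sp=3, e=sp−y=3; I=3, D=e−e_prev=3; u=1/2·3+5/4·3+0·3=5.25; next y=1/5·0+1/2·5.25=2.625
n=1: y=2.625, sp=3, e=sp−y=0.375; I=3.375, D=e−e_prev=-2.625; u=1/2·0.375+5/4·3.375+0·(-2.625)=4.40625; next y=1/5·2.625+1/2·4.40625=2.728125
n=2: y=2.728125, sp=3, e=sp−y=0.271875; I=3.646875, D=e−e_prev=-0.103125; u=1/2·0.271875+5/4·3.646875+0·(-0.103125)≈4.694531; next y=1/5·2.728125+1/2·4.694531≈2.892891
n=3: y≈2.892891, sp=3, e=sp−y≈0.107109; I≈3.753984, D=e−e_prev≈-0.164766; u=1/2·0.107109+5/4·3.753984+0·(-0.164766)≈4.746035; next y=1/5·2.892891+1/2·4.746035≈2.951596
n=4: y≈2.951596, sp=3, e=sp−y≈0.048404; I≈3.802389, D=e−e_prev≈-0.058705; u=1/2·0.048404+5/4·3.802389+0·(-0.058705)≈4.777188; next y=1/5·2.951596+1/2·4.777188≈2.978913
n=5: y≈2.978913, sp=3, e=sp−y≈0.021087; I≈3.823476, D=e−e_prev≈-0.027317; u=1/2·0.021087+5/4·3.823476+0·(-0.027317)≈4.789888; next y=1/5·2.978913+1/2·4.789888≈2.990727
n=6: y≈2.990727, sp=3, e=sp−y≈0.009273; I≈3.832749, D=e−e_prev≈-0.011813; u=1/2·0.009273+5/4·3.832749+0·(-0.011813)≈4.795573; next y=1/5·2.990727+1/2·4.795573≈2.995932
n=7: y≈2.995932, sp=3, e=sp−y≈0.004068; I≈3.836817, D=e−e_prev≈-0.005205; u=1/2·0.004068+5/4·3.836817+0·(-0.005205)≈4.798056; next y=1/5·2.995932+1/2·4.798056≈2.998214
n=8: y≈2.998214, sp=3, e=sp−y≈0.001786; I≈3.838603, D=e−e_prev≈-0.002282; u=1/2·0.001786+5/4·3.838603+0·(-0.002282)≈4.799147; next y=1/5·2.998214+1/2·4.799147≈2.999216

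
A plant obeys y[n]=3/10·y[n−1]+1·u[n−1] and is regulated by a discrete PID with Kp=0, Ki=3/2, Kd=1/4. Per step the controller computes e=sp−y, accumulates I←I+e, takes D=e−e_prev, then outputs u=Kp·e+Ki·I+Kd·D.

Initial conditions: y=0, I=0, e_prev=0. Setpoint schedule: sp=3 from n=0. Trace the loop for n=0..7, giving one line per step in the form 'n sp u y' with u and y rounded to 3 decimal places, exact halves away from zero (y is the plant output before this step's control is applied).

0 3 5.250 0.000
1 3 -0.188 5.250
2 3 4.509 1.388
3 3 -0.229 4.926
4 3 4.202 1.248
5 3 0.086 4.576
6 3 4.009 1.459
7 3 0.313 4.447

(exact arithmetic carried between steps; '≈' marks a value shown rounded to 6 d.p. or computed from one; I and e_prev carry over from the previous line; the table rounds u and y to 3 d.p., halves away from zero)
n=0: y=0, sp=3, e=sp−y=3; I=3, D=e−e_prev=3; u=0·3+3/2·3+1/4·3=5.25; next y=3/10·0+1·5.25=5.25
n=1: y=5.25, sp=3, e=sp−y=-2.25; I=0.75, D=e−e_prev=-5.25; u=0·(-2.25)+3/2·0.75+1/4·(-5.25)=-0.1875; next y=3/10·5.25+1·(-0.1875)=1.3875
n=2: y=1.3875, sp=3, e=sp−y=1.6125; I=2.3625, D=e−e_prev=3.8625; u=0·1.6125+3/2·2.3625+1/4·3.8625=4.509375; next y=3/10·1.3875+1·4.509375=4.925625
n=3: y=4.925625, sp=3, e=sp−y=-1.925625; I=0.436875, D=e−e_prev=-3.538125; u=0·(-1.925625)+3/2·0.436875+1/4·(-3.538125)≈-0.229219; next y=3/10·4.925625+1·(-0.229219)≈1.248469
n=4: y≈1.248469, sp=3, e=sp−y≈1.751531; I≈2.188406, D=e−e_prev≈3.677156; u=0·1.751531+3/2·2.188406+1/4·3.677156≈4.201898; next y=3/10·1.248469+1·4.201898≈4.576439
n=5: y≈4.576439, sp=3, e=sp−y≈-1.576439; I≈0.611967, D=e−e_prev≈-3.327970; u=0·(-1.576439)+3/2·0.611967+1/4·(-3.327970)≈0.085958; next y=3/10·4.576439+1·0.085958≈1.458890
n=6: y≈1.458890, sp=3, e=sp−y≈1.541110; I≈2.153077, D=e−e_prev≈3.117549; u=0·1.541110+3/2·2.153077+1/4·3.117549≈4.009003; next y=3/10·1.458890+1·4.009003≈4.446670
n=7: y≈4.446670, sp=3, e=sp−y≈-1.446670; I≈0.706407, D=e−e_prev≈-2.987780; u=0·(-1.446670)+3/2·0.706407+1/4·(-2.987780)≈0.312666; next y=3/10·4.446670+1·0.312666≈1.646667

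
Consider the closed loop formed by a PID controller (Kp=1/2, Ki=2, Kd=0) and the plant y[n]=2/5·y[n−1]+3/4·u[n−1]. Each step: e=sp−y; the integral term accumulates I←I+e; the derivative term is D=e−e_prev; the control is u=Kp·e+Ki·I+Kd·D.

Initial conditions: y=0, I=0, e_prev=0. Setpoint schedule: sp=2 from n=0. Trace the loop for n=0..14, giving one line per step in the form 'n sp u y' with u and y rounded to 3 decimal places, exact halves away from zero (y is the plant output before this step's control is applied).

0 2 5.000 0.000
1 2 -0.375 3.750
2 2 2.453 1.219
3 2 1.244 2.327
4 2 1.748 1.864
5 2 1.539 2.056
6 2 1.625 1.977
7 2 1.589 2.010
8 2 1.604 1.996
9 2 1.598 2.002
10 2 1.601 1.999
11 2 1.600 2.000
12 2 1.600 2.000
13 2 1.600 2.000
14 2 1.600 2.000

(exact arithmetic carried between steps; '≈' marks a value shown rounded to 6 d.p. or computed from one; I and e_prev carry over from the previous line; the table rounds u and y to 3 d.p., halves away from zero)
n=0: y=0, sp=2, e=sp−y=2; I=2, D=e−e_prev=2; u=1/2·2+2·2+0·2=5; next y=2/5·0+3/4·5=3.75
n=1: y=3.75, sp=2, e=sp−y=-1.75; I=0.25, D=e−e_prev=-3.75; u=1/2·(-1.75)+2·0.25+0·(-3.75)=-0.375; next y=2/5·3.75+3/4·(-0.375)=1.21875
n=2: y=1.21875, sp=2, e=sp−y=0.78125; I=1.03125, D=e−e_prev=2.53125; u=1/2·0.78125+2·1.03125+0·2.53125=2.453125; next y=2/5·1.21875+3/4·2.453125≈2.327344
n=3: y≈2.327344, sp=2, e=sp−y≈-0.327344; I≈0.703906, D=e−e_prev≈-1.108594; u=1/2·(-0.327344)+2·0.703906+0·(-1.108594)≈1.244141; next y=2/5·2.327344+3/4·1.244141≈1.864043
n=4: y≈1.864043, sp=2, e=sp−y≈0.135957; I≈0.839863, D=e−e_prev≈0.463301; u=1/2·0.135957+2·0.839863+0·0.463301≈1.747705; next y=2/5·1.864043+3/4·1.747705≈2.056396
n=5: y≈2.056396, sp=2, e=sp−y≈-0.056396; I≈0.783467, D=e−e_prev≈-0.192353; u=1/2·(-0.056396)+2·0.783467+0·(-0.192353)≈1.538737; next y=2/5·2.056396+3/4·1.538737≈1.976611
n=6: y≈1.976611, sp=2, e=sp−y≈0.023389; I≈0.806856, D=e−e_prev≈0.079785; u=1/2·0.023389+2·0.806856+0·0.079785≈1.625408; next y=2/5·1.976611+3/4·1.625408≈2.009700
n=7: y≈2.009700, sp=2, e=sp−y≈-0.009700; I≈0.797157, D=e−e_prev≈-0.033089; u=1/2·(-0.009700)+2·0.797157+0·(-0.033089)≈1.589463; next y=2/5·2.009700+3/4·1.589463≈1.995977
n=8: y≈1.995977, sp=2, e=sp−y≈0.004023; I≈0.801179, D=e−e_prev≈0.013723; u=1/2·0.004023+2·0.801179+0·0.013723≈1.604370; next y=2/5·1.995977+3/4·1.604370≈2.001668
n=9: y≈2.001668, sp=2, e=sp−y≈-0.001668; I≈0.799511, D=e−e_prev≈-0.005691; u=1/2·(-0.001668)+2·0.799511+0·(-0.005691)≈1.598188; next y=2/5·2.001668+3/4·1.598188≈1.999308
n=10: y≈1.999308, sp=2, e=sp−y≈0.000692; I≈0.800203, D=e−e_prev≈0.002360; u=1/2·0.000692+2·0.800203+0·0.002360≈1.600752; next y=2/5·1.999308+3/4·1.600752≈2.000287
n=11: y≈2.000287, sp=2, e=sp−y≈-0.000287; I≈0.799916, D=e−e_prev≈-0.000979; u=1/2·(-0.000287)+2·0.799916+0·(-0.000979)≈1.599688; next y=2/5·2.000287+3/4·1.599688≈1.999881
n=12: y≈1.999881, sp=2, e=sp−y≈0.000119; I≈0.800035, D=e−e_prev≈0.000406; u=1/2·0.000119+2·0.800035+0·0.000406≈1.600129; next y=2/5·1.999881+3/4·1.600129≈2.000049
n=13: y≈2.000049, sp=2, e=sp−y≈-0.000049; I≈0.799986, D=e−e_prev≈-0.000168; u=1/2·(-0.000049)+2·0.799986+0·(-0.000168)≈1.599946; next y=2/5·2.000049+3/4·1.599946≈1.999980
n=14: y≈1.999980, sp=2, e=sp−y≈0.000020; I≈0.800006, D=e−e_prev≈0.000070; u=1/2·0.000020+2·0.800006+0·0.000070≈1.600022; next y=2/5·1.999980+3/4·1.600022≈2.000008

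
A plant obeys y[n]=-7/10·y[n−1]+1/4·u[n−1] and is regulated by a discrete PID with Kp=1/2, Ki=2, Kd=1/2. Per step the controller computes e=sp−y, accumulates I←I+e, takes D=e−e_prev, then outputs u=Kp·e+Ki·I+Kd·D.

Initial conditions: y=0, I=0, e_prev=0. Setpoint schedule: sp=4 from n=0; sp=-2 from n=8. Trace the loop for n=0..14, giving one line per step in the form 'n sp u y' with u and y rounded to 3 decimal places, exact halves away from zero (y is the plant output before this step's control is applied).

(exact arithmetic carried between steps; '≈' marks a value shown rounded to 6 d.p. or computed from one; I and e_prev carry over from the previous line; the table rounds u and y to 3 d.p., halves away from zero)
n=0: y=0, sp=4, e=sp−y=4; I=4, D=e−e_prev=4; u=1/2·4+2·4+1/2·4=12; next y=-7/10·0+1/4·12=3
n=1: y=3, sp=4, e=sp−y=1; I=5, D=e−e_prev=-3; u=1/2·1+2·5+1/2·(-3)=9; next y=-7/10·3+1/4·9=0.15
n=2: y=0.15, sp=4, e=sp−y=3.85; I=8.85, D=e−e_prev=2.85; u=1/2·3.85+2·8.85+1/2·2.85=21.05; next y=-7/10·0.15+1/4·21.05=5.1575
n=3: y=5.1575, sp=4, e=sp−y=-1.1575; I=7.6925, D=e−e_prev=-5.0075; u=1/2·(-1.1575)+2·7.6925+1/2·(-5.0075)=12.3025; next y=-7/10·5.1575+1/4·12.3025=-0.534625
n=4: y=-0.534625, sp=4, e=sp−y=4.534625; I=12.227125, D=e−e_prev=5.692125; u=1/2·4.534625+2·12.227125+1/2·5.692125=29.567625; next y=-7/10·(-0.534625)+1/4·29.567625≈7.766144
n=5: y≈7.766144, sp=4, e=sp−y≈-3.766144; I≈8.460981, D=e−e_prev≈-8.300769; u=1/2·(-3.766144)+2·8.460981+1/2·(-8.300769)≈10.888506; next y=-7/10·7.766144+1/4·10.888506≈-2.714174
n=6: y≈-2.714174, sp=4, e=sp−y≈6.714174; I≈15.175155, D=e−e_prev≈10.480318; u=1/2·6.714174+2·15.175155+1/2·10.480318≈38.947557; next y=-7/10·(-2.714174)+1/4·38.947557≈11.636811
n=7: y≈11.636811, sp=4, e=sp−y≈-7.636811; I≈7.538344, D=e−e_prev≈-14.350985; u=1/2·(-7.636811)+2·7.538344+1/2·(-14.350985)≈4.082791; next y=-7/10·11.636811+1/4·4.082791≈-7.125070
n=8: y≈-7.125070, sp=-2, e=sp−y≈5.125070; I≈12.663414, D=e−e_prev≈12.761881; u=1/2·5.125070+2·12.663414+1/2·12.761881≈34.270304; next y=-7/10·(-7.125070)+1/4·34.270304≈13.555125
n=9: y≈13.555125, sp=-2, e=sp−y≈-15.555125; I≈-2.891711, D=e−e_prev≈-20.680195; u=1/2·(-15.555125)+2·(-2.891711)+1/2·(-20.680195)≈-23.901082; next y=-7/10·13.555125+1/4·(-23.901082)≈-15.463858
n=10: y≈-15.463858, sp=-2, e=sp−y≈13.463858; I≈10.572147, D=e−e_prev≈29.018983; u=1/2·13.463858+2·10.572147+1/2·29.018983≈42.385715; next y=-7/10·(-15.463858)+1/4·42.385715≈21.421129
n=11: y≈21.421129, sp=-2, e=sp−y≈-23.421129; I≈-12.848982, D=e−e_prev≈-36.884987; u=1/2·(-23.421129)+2·(-12.848982)+1/2·(-36.884987)≈-55.851022; next y=-7/10·21.421129+1/4·(-55.851022)≈-28.957546
n=12: y≈-28.957546, sp=-2, e=sp−y≈26.957546; I≈14.108564, D=e−e_prev≈50.378675; u=1/2·26.957546+2·14.108564+1/2·50.378675≈66.885239; next y=-7/10·(-28.957546)+1/4·66.885239≈36.991592
n=13: y≈36.991592, sp=-2, e=sp−y≈-38.991592; I≈-24.883028, D=e−e_prev≈-65.949138; u=1/2·(-38.991592)+2·(-24.883028)+1/2·(-65.949138)≈-102.236421; next y=-7/10·36.991592+1/4·(-102.236421)≈-51.453220
n=14: y≈-51.453220, sp=-2, e=sp−y≈49.453220; I≈24.570192, D=e−e_prev≈88.444812; u=1/2·49.453220+2·24.570192+1/2·88.444812≈118.089399; next y=-7/10·(-51.453220)+1/4·118.089399≈65.539603

0 4 12.000 0.000
1 4 9.000 3.000
2 4 21.050 0.150
3 4 12.303 5.158
4 4 29.568 -0.535
5 4 10.889 7.766
6 4 38.948 -2.714
7 4 4.083 11.637
8 -2 34.270 -7.125
9 -2 -23.901 13.555
10 -2 42.386 -15.464
11 -2 -55.851 21.421
12 -2 66.885 -28.958
13 -2 -102.236 36.992
14 -2 118.089 -51.453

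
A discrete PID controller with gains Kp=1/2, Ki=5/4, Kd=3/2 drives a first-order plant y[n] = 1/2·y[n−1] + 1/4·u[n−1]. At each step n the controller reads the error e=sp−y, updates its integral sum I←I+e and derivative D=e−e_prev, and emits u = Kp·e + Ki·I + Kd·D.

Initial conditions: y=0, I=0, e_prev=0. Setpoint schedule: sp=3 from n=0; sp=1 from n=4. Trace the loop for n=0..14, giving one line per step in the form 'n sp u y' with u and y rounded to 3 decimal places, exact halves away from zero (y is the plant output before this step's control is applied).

0 3 9.750 0.000
1 3 1.078 2.438
2 3 8.522 1.488
3 3 4.482 2.875
4 1 1.248 2.558
5 1 4.968 1.591
6 1 1.328 2.038
7 1 2.933 1.351
8 1 1.276 1.409
9 1 2.104 1.023
10 1 1.450 1.038
11 1 1.933 0.881
12 1 1.709 0.924
13 1 1.980 0.889
14 1 1.903 0.940

(exact arithmetic carried between steps; '≈' marks a value shown rounded to 6 d.p. or computed from one; I and e_prev carry over from the previous line; the table rounds u and y to 3 d.p., halves away from zero)
n=0: y=0, sp=3, e=sp−y=3; I=3, D=e−e_prev=3; u=1/2·3+5/4·3+3/2·3=9.75; next y=1/2·0+1/4·9.75=2.4375
n=1: y=2.4375, sp=3, e=sp−y=0.5625; I=3.5625, D=e−e_prev=-2.4375; u=1/2·0.5625+5/4·3.5625+3/2·(-2.4375)=1.078125; next y=1/2·2.4375+1/4·1.078125≈1.488281
n=2: y≈1.488281, sp=3, e=sp−y≈1.511719; I≈5.074219, D=e−e_prev≈0.949219; u=1/2·1.511719+5/4·5.074219+3/2·0.949219≈8.522461; next y=1/2·1.488281+1/4·8.522461≈2.874756
n=3: y≈2.874756, sp=3, e=sp−y≈0.125244; I≈5.199463, D=e−e_prev≈-1.386475; u=1/2·0.125244+5/4·5.199463+3/2·(-1.386475)≈4.482239; next y=1/2·2.874756+1/4·4.482239≈2.557938
n=4: y≈2.557938, sp=1, e=sp−y≈-1.557938; I≈3.641525, D=e−e_prev≈-1.683182; u=1/2·(-1.557938)+5/4·3.641525+3/2·(-1.683182)≈1.248165; next y=1/2·2.557938+1/4·1.248165≈1.591010
n=5: y≈1.591010, sp=1, e=sp−y≈-0.591010; I≈3.050515, D=e−e_prev≈0.966928; u=1/2·(-0.591010)+5/4·3.050515+3/2·0.966928≈4.968030; next y=1/2·1.591010+1/4·4.968030≈2.037513
n=6: y≈2.037513, sp=1, e=sp−y≈-1.037513; I≈2.013003, D=e−e_prev≈-0.446503; u=1/2·(-1.037513)+5/4·2.013003+3/2·(-0.446503)≈1.327743; next y=1/2·2.037513+1/4·1.327743≈1.350692
n=7: y≈1.350692, sp=1, e=sp−y≈-0.350692; I≈1.662310, D=e−e_prev≈0.686821; u=1/2·(-0.350692)+5/4·1.662310+3/2·0.686821≈2.932773; next y=1/2·1.350692+1/4·2.932773≈1.408539
n=8: y≈1.408539, sp=1, e=sp−y≈-0.408539; I≈1.253771, D=e−e_prev≈-0.057847; u=1/2·(-0.408539)+5/4·1.253771+3/2·(-0.057847)≈1.276174; next y=1/2·1.408539+1/4·1.276174≈1.023313
n=9: y≈1.023313, sp=1, e=sp−y≈-0.023313; I≈1.230458, D=e−e_prev≈0.385226; u=1/2·(-0.023313)+5/4·1.230458+3/2·0.385226≈2.104256; next y=1/2·1.023313+1/4·2.104256≈1.037720
n=10: y≈1.037720, sp=1, e=sp−y≈-0.037720; I≈1.192738, D=e−e_prev≈-0.014407; u=1/2·(-0.037720)+5/4·1.192738+3/2·(-0.014407)≈1.450451; next y=1/2·1.037720+1/4·1.450451≈0.881473
n=11: y≈0.881473, sp=1, e=sp−y≈0.118527; I≈1.311265, D=e−e_prev≈0.156247; u=1/2·0.118527+5/4·1.311265+3/2·0.156247≈1.932716; next y=1/2·0.881473+1/4·1.932716≈0.923915
n=12: y≈0.923915, sp=1, e=sp−y≈0.076085; I≈1.387349, D=e−e_prev≈-0.042442; u=1/2·0.076085+5/4·1.387349+3/2·(-0.042442)≈1.708565; next y=1/2·0.923915+1/4·1.708565≈0.889099
n=13: y≈0.889099, sp=1, e=sp−y≈0.110901; I≈1.498250, D=e−e_prev≈0.034816; u=1/2·0.110901+5/4·1.498250+3/2·0.034816≈1.980488; next y=1/2·0.889099+1/4·1.980488≈0.939672
n=14: y≈0.939672, sp=1, e=sp−y≈0.060328; I≈1.558579, D=e−e_prev≈-0.050572; u=1/2·0.060328+5/4·1.558579+3/2·(-0.050572)≈1.902529; next y=1/2·0.939672+1/4·1.902529≈0.945468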